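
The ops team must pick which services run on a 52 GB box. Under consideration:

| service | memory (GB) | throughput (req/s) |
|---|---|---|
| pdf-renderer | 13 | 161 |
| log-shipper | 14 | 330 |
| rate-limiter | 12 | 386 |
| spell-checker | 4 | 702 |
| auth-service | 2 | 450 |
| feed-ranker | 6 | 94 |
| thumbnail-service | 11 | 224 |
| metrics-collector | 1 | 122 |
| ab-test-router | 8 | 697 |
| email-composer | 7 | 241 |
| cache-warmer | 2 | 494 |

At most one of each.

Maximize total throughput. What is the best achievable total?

3422

Ranking by ratio (throughput/GB): cache-warmer 247.00, auth-service 225.00, spell-checker 175.50.
The ratio ordering already packs tightly: log-shipper + rate-limiter + spell-checker + auth-service + metrics-collector + ab-test-router + email-composer + cache-warmer, 50 GB, 3422.
The closest alternative, rate-limiter + spell-checker + auth-service + thumbnail-service + metrics-collector + ab-test-router + email-composer + cache-warmer, reaches only 3316.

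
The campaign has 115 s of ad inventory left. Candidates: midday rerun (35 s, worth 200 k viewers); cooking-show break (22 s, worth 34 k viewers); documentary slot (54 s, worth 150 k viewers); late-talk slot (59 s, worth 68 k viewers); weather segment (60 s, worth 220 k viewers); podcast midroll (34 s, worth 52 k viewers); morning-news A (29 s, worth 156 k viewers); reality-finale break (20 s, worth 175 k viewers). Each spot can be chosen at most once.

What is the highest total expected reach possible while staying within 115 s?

595

Filling by ratio: midday rerun + cooking-show break + morning-news A + reality-finale break for 565, with 9 s left unused.
Replace cooking-show break and morning-news A with weather segment: the trade gains 30 net, giving 595 at 115 s.
That's the maximum — no swap from here does better than 595.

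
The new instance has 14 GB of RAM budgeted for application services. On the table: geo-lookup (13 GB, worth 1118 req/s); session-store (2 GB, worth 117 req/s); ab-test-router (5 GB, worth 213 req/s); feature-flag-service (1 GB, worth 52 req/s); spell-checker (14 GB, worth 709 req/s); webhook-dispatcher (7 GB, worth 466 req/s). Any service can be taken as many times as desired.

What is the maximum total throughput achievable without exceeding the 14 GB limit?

Taking geo-lookup + feature-flag-service: 14 GB used, 1170 in throughput.
That's the maximum — no swap from here does better than 1170.

1170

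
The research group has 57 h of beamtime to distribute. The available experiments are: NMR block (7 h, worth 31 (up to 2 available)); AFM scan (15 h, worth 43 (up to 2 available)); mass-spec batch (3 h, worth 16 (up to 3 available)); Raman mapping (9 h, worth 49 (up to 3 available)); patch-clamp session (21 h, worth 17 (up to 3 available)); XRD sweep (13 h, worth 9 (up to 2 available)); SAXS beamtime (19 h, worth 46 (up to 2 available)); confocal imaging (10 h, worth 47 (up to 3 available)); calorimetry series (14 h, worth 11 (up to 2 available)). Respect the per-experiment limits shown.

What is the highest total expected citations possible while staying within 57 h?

Best packing: 3×mass-spec batch + 3×Raman mapping + 2×confocal imaging — 56 h, 289 total.
Nothing else within 57 h beats 289.

289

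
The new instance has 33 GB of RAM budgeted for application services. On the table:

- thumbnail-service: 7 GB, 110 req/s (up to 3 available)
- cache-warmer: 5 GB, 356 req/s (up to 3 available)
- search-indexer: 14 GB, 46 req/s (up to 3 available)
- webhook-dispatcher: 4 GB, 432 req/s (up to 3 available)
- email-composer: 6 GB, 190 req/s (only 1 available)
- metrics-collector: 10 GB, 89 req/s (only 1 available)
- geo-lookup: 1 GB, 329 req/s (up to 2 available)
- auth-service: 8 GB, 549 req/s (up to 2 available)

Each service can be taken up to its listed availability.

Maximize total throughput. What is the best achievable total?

Greedy by ratio would take 3×cache-warmer + 3×webhook-dispatcher + 2×geo-lookup: 29 GB used, total 3022.
Dropping cache-warmer frees 5 GB; slotting in auth-service (8 GB) lifts the total to 3215 at 32 GB.

3215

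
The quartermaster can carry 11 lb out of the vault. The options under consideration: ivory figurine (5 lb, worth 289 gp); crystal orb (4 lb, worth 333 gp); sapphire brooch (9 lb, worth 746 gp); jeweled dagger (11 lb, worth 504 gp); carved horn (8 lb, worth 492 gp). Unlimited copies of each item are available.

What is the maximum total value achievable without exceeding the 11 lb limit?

746

Taking the top-ratio items first gives 2×crystal orb for 666 (8 lb).
Replace 2×crystal orb with sapphire brooch: the trade gains 80 net, giving 746 at 9 lb.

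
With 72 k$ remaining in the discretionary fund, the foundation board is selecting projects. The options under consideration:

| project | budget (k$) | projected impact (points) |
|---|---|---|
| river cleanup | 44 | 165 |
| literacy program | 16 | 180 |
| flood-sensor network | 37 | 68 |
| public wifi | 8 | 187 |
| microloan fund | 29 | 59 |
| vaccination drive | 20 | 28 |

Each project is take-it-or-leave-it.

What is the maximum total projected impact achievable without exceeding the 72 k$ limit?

532

Best packing: river cleanup + literacy program + public wifi — 68 k$, 532 total.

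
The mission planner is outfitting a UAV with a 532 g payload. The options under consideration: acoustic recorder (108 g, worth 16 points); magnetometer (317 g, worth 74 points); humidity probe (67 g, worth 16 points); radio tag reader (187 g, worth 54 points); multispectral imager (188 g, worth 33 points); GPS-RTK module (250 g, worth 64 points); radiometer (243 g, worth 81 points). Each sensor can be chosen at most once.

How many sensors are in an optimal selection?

3

Best achievable data value is 151.
For example humidity probe + radio tag reader + radiometer achieves it, using 497 g.
Every optimal selection uses 3 sensors.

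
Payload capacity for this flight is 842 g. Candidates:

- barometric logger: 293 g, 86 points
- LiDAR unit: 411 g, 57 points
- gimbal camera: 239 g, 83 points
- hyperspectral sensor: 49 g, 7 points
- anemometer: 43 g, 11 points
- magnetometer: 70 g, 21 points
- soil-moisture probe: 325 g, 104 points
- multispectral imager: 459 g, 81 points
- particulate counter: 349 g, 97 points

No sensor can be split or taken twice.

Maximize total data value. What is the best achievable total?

The ratio heuristic lands on gimbal camera + hyperspectral sensor + anemometer + magnetometer + soil-moisture probe (226) but leaves 116 g idle.
Dropping gimbal camera frees 239 g; slotting in particulate counter (349 g) lifts the total to 240 at 836 g.
Next best is anemometer + magnetometer + soil-moisture probe + particulate counter at 233 (787 g) — short by 7.

240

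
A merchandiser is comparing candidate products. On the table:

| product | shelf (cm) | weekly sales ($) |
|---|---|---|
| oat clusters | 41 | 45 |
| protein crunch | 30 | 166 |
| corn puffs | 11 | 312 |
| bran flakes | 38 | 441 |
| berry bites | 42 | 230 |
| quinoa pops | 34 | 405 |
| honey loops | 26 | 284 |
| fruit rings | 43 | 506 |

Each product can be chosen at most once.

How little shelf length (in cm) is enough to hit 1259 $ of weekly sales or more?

92

Need the lightest bundle worth ≥ 1259.
corn puffs + bran flakes + fruit rings reaches 1259 using 92 cm.
Any bundle with less than 92 cm falls short of 1259.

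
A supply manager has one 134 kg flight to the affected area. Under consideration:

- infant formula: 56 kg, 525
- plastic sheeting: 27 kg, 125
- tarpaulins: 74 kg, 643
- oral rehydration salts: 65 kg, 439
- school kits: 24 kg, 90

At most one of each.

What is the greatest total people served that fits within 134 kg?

The ratio ordering already packs tightly: infant formula + tarpaulins, 130 kg, 1168.
The closest alternative, infant formula + oral rehydration salts, reaches only 964.

1168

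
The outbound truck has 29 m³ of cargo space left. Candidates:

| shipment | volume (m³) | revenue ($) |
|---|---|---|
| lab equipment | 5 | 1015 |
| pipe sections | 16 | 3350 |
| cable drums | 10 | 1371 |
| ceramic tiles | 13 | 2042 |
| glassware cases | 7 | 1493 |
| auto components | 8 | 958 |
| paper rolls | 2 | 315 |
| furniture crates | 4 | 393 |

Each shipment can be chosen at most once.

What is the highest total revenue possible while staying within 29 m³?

Lab equipment + pipe sections + glassware cases uses 28 of the 29 m³ and totals 5858.
The closest alternative, pipe sections + glassware cases + paper rolls + furniture crates, reaches only 5551.

5858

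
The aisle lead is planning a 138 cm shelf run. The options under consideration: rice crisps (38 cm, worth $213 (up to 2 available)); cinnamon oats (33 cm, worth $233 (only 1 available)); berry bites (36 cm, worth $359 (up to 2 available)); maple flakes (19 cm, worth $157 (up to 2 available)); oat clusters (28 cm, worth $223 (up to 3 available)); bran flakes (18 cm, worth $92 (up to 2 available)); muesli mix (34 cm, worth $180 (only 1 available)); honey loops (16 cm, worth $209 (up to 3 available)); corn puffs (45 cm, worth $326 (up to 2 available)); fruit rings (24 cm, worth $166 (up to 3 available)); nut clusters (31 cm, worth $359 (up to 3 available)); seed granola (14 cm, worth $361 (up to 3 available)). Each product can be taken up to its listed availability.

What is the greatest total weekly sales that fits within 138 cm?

2219

A density-first pass picks 3×honey loops + nut clusters + 3×seed granola — 2069 at 121 cm.
The 16 cm tied up in honey loops is better spent on nut clusters — total rises to 2219 (136 cm).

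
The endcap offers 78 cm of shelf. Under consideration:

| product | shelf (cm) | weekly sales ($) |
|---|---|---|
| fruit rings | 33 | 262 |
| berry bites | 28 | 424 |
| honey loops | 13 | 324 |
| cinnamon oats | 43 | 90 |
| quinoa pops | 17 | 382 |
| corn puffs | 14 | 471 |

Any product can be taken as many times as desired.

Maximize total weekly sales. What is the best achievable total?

2355

The ratio ordering already packs tightly: 5×corn puffs, 70 cm, 2355.
Every other selection either busts 78 cm or fails to beat 2355.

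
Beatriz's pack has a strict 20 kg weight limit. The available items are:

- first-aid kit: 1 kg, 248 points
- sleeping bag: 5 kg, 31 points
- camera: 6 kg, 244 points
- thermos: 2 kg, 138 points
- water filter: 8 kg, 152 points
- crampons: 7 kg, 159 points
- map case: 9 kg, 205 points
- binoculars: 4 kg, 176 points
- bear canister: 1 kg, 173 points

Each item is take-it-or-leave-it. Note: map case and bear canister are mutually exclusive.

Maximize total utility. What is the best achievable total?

First-aid kit + sleeping bag + camera + thermos + binoculars + bear canister uses 19 of the 20 kg and totals 1010.
The closest alternative, first-aid kit + camera + crampons + binoculars + bear canister, reaches only 1000.

1010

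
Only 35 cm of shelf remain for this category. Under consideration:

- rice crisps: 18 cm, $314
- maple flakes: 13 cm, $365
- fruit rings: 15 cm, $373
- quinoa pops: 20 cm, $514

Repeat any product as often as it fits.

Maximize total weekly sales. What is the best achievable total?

887

A density-first pass picks 2×maple flakes — 730 at 26 cm.
Replace 2×maple flakes with fruit rings + quinoa pops: the trade gains 157 net, giving 887 at 35 cm.
Every other selection either busts 35 cm or fails to beat 887.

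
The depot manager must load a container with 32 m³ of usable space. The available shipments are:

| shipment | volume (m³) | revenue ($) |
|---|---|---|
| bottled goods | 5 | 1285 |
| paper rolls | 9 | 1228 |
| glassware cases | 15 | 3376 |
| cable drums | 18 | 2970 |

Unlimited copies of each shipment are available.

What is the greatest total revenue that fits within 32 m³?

7710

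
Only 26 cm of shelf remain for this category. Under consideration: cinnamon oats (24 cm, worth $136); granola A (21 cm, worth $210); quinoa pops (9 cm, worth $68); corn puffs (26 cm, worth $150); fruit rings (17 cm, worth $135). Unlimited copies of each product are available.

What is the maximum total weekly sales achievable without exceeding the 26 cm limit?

Granola A uses 21 of the 26 cm and totals 210.
Nothing else within 26 cm beats 210.

210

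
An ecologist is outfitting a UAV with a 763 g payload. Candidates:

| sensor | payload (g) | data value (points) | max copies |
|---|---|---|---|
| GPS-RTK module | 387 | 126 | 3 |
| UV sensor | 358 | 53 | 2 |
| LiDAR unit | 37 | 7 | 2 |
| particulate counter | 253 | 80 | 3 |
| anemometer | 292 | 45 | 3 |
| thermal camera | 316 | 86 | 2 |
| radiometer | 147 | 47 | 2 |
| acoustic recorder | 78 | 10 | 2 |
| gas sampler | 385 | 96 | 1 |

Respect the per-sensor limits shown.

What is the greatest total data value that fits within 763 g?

240

Density check — GPS-RTK module 0.33, radiometer 0.32, particulate counter 0.32, thermal camera 0.27 are the best per g.
Greedy by ratio would take GPS-RTK module + 2×LiDAR unit + 2×radiometer: 755 g used, total 234.
The 755 g tied up in GPS-RTK module and 2×LiDAR unit and 2×radiometer is better spent on 3×particulate counter — total rises to 240 (759 g).
Nothing else within 763 g beats 240.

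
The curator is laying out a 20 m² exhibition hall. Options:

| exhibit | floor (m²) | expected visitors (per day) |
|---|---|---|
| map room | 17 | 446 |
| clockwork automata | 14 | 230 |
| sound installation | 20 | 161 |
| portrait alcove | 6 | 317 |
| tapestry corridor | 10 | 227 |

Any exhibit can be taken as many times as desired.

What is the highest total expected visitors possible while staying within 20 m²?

951

The ratio ordering already packs tightly: 3×portrait alcove, 18 m², 951.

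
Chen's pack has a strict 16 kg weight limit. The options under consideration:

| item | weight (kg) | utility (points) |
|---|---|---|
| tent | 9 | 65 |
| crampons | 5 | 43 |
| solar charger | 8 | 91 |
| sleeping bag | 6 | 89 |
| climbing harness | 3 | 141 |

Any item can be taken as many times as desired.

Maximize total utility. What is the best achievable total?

The ratio ordering already packs tightly: 5×climbing harness, 15 kg, 705.
Every other selection either busts 16 kg or fails to beat 705.

705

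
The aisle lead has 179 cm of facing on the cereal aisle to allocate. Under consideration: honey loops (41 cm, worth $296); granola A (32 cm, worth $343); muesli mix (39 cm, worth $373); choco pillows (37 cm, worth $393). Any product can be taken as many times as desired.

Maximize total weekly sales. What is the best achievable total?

The ratio heuristic lands on 5×granola A (1715) but leaves 19 cm idle.
Replace 3×granola A with 3×choco pillows: the trade gains 150 net, giving 1865 at 175 cm.
Every other selection either busts 179 cm or fails to beat 1865.

1865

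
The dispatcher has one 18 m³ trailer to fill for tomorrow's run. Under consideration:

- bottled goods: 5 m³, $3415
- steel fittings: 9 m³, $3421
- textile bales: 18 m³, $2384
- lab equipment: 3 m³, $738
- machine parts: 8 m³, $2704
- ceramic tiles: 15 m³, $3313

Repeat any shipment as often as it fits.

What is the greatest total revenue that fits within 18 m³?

10983

Density check — bottled goods 683.00, steel fittings 380.11, machine parts 338.00, lab equipment 246.00 are the best per m³.
Taking 3×bottled goods + lab equipment: 18 m³ used, 10983 in revenue.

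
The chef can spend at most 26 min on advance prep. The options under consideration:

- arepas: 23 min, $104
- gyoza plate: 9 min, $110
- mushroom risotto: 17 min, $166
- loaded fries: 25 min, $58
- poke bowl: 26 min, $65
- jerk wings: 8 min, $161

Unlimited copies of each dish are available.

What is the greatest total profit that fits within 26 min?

Density check — jerk wings 20.12, gyoza plate 12.22, mushroom risotto 9.76, arepas 4.52 are the best per min.
The ratio ordering already packs tightly: 3×jerk wings, 24 min, 483.

483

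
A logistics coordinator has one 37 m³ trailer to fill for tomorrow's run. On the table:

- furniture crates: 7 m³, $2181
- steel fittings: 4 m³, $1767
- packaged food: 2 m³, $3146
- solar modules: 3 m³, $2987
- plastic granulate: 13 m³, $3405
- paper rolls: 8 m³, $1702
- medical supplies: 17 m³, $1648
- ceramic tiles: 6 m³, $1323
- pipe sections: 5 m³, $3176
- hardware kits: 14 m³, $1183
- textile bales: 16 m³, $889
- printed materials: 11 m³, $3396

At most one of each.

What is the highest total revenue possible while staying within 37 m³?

Filling by ratio: furniture crates + steel fittings + packaged food + solar modules + pipe sections + printed materials for 16653, with 5 m³ left unused.
Dropping printed materials frees 11 m³; slotting in plastic granulate (13 m³) lifts the total to 16662 at 34 m³.
Next best is furniture crates + steel fittings + packaged food + solar modules + pipe sections + printed materials at 16653 (32 m³) — short by 9.

16662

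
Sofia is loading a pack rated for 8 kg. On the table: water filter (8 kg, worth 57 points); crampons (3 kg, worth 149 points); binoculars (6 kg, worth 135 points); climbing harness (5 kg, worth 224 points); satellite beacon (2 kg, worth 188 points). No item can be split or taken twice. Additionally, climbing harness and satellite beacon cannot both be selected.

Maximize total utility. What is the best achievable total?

Filling by ratio: crampons + satellite beacon for 337, with 3 kg left unused.
Replace satellite beacon with climbing harness: the trade gains 36 net, giving 373 at 8 kg.
The closest alternative, crampons + satellite beacon, reaches only 337.

373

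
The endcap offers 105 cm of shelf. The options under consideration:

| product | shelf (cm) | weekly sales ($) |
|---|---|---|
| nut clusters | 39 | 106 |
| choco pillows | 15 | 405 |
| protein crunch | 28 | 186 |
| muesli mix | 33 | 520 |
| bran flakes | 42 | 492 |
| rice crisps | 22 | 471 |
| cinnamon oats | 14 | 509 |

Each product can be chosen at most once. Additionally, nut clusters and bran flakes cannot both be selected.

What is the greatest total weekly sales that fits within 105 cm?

Density check — cinnamon oats 36.36, choco pillows 27.00, rice crisps 21.41, muesli mix 15.76 are the best per cm.
Filling by ratio: choco pillows + muesli mix + rice crisps + cinnamon oats for 1905, with 21 cm left unused.
Dropping rice crisps frees 22 cm; slotting in bran flakes (42 cm) lifts the total to 1926 at 104 cm.
The closest alternative, choco pillows + muesli mix + rice crisps + cinnamon oats, reaches only 1905.

1926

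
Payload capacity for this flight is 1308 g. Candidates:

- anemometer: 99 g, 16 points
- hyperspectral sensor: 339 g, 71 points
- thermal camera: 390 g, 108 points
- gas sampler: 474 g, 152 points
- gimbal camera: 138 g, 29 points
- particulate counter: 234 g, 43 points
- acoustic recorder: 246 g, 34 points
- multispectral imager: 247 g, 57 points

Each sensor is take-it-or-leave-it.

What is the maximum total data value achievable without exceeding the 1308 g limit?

Density check — gas sampler 0.32, thermal camera 0.28, multispectral imager 0.23 are the best per g.
A density-first pass picks thermal camera + gas sampler + gimbal camera + multispectral imager — 346 at 1249 g.
The 385 g tied up in gimbal camera and multispectral imager is better spent on anemometer + hyperspectral sensor — total rises to 347 (1302 g).

347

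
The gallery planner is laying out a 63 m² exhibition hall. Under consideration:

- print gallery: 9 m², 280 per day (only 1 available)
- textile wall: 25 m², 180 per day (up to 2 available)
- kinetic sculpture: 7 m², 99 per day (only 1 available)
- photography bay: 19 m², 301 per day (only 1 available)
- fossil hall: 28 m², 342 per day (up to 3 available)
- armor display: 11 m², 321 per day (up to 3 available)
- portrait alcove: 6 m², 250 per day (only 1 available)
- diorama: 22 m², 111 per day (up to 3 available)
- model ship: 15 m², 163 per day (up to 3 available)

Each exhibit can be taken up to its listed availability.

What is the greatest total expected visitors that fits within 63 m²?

Density check — portrait alcove 41.67, print gallery 31.11, armor display 29.18, photography bay 15.84 are the best per m².
The ratio heuristic lands on print gallery + kinetic sculpture + 3×armor display + portrait alcove (1592) but leaves 8 m² idle.
The 7 m² tied up in kinetic sculpture is better spent on model ship — total rises to 1656 (63 m²).
Nothing else within 63 m² beats 1656.

1656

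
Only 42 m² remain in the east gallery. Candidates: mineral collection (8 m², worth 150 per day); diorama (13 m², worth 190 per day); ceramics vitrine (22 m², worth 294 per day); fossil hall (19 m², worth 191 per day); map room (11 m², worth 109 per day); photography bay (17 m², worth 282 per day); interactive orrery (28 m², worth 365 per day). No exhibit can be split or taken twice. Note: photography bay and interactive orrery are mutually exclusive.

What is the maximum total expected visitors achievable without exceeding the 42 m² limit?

622

Taking mineral collection + diorama + photography bay: 38 m² used, 622 in expected visitors.
The spare 4 m² is too small for any remaining exhibit, and no feasible exchange beats 622.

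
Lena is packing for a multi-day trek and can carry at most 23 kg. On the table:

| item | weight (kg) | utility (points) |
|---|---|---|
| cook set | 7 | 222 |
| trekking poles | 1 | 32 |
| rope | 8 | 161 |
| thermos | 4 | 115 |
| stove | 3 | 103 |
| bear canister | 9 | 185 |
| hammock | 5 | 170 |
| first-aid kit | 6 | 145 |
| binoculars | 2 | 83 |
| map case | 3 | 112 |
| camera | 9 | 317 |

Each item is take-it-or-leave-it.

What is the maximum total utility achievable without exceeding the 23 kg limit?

817

The ratio ordering already packs tightly: trekking poles + stove + hammock + binoculars + map case + camera, 23 kg, 817.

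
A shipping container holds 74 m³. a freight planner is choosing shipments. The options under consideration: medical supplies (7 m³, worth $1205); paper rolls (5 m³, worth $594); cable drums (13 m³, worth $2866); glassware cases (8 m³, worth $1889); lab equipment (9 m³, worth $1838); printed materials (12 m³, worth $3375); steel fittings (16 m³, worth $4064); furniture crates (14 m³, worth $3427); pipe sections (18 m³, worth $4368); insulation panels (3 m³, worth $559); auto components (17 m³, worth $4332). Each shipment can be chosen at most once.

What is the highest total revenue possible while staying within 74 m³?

Taking the top-ratio shipments first gives glassware cases + printed materials + steel fittings + furniture crates + insulation panels + auto components for 17646 (70 m³).
Dropping furniture crates frees 14 m³; slotting in pipe sections (18 m³) lifts the total to 18587 at 74 m³.
Runner-up cable drums + printed materials + furniture crates + pipe sections + auto components tops out at 18368.

18587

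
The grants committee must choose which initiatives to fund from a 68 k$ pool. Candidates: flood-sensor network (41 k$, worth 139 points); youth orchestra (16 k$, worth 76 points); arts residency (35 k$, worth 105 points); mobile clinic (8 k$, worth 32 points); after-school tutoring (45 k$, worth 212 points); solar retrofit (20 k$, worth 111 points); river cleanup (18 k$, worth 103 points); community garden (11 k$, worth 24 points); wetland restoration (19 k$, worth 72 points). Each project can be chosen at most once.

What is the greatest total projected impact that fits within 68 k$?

323

A density-first pass picks youth orchestra + mobile clinic + solar retrofit + river cleanup — 322 at 62 k$.
Dropping youth orchestra and mobile clinic and river cleanup frees 42 k$; slotting in after-school tutoring (45 k$) lifts the total to 323 at 65 k$.
No other feasible combination exceeds 323.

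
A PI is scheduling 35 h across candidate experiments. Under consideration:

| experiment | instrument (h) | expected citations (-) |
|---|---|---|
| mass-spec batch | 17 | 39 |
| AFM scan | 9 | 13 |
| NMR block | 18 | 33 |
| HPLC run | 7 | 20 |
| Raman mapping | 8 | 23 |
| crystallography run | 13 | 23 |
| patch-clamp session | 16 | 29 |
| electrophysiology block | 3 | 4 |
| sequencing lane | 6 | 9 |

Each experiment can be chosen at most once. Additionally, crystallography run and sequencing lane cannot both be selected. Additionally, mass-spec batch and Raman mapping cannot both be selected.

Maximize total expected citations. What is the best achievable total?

76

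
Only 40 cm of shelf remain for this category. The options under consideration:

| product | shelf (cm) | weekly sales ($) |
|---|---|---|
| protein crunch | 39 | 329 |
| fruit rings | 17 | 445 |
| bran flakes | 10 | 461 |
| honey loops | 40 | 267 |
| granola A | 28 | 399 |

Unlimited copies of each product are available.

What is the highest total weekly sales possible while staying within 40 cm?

1844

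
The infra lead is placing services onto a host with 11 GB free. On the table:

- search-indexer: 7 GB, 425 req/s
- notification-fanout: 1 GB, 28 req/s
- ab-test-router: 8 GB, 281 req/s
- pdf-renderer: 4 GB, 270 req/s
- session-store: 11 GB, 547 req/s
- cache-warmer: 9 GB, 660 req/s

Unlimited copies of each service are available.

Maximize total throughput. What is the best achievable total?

Ranking by ratio (throughput/GB): cache-warmer 73.33, pdf-renderer 67.50, search-indexer 60.71.
The ratio ordering already packs tightly: 2×notification-fanout + cache-warmer, 11 GB, 716.
No other feasible combination exceeds 716.

716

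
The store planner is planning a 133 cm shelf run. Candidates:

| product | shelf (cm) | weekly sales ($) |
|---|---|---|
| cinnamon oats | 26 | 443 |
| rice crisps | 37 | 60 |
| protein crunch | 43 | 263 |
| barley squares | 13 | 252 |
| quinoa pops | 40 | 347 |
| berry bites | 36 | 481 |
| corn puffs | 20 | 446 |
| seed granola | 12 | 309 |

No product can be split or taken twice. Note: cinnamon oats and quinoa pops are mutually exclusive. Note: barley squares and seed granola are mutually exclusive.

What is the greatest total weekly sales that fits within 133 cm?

1739

Taking cinnamon oats + rice crisps + berry bites + corn puffs + seed granola: 131 cm used, 1739 in weekly sales.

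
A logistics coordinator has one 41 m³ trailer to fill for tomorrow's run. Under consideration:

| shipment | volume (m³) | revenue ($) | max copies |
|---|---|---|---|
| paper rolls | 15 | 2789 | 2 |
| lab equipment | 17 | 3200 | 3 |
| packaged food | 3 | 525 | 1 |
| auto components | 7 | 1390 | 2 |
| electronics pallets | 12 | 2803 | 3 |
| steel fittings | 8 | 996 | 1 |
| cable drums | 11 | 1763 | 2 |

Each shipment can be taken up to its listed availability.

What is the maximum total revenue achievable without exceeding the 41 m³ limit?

Ranking by ratio (revenue/m³): electronics pallets 233.58, auto components 198.57, lab equipment 188.24, paper rolls 185.93.
Best packing: packaged food + 3×electronics pallets — 39 m³, 8934 total.
That's the maximum — no swap from here does better than 8934.

8934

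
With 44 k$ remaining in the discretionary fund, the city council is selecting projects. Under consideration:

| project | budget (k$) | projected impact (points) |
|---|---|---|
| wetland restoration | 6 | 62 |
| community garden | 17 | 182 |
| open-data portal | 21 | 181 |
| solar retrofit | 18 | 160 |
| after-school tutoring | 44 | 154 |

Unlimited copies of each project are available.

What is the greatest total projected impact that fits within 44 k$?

434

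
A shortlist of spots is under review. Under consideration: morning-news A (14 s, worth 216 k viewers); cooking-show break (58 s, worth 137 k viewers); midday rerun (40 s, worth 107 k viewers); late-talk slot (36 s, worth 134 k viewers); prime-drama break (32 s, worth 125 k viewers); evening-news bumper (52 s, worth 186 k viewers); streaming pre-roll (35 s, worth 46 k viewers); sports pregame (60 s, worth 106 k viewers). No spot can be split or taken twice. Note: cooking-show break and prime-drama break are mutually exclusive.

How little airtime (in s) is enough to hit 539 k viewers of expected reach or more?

122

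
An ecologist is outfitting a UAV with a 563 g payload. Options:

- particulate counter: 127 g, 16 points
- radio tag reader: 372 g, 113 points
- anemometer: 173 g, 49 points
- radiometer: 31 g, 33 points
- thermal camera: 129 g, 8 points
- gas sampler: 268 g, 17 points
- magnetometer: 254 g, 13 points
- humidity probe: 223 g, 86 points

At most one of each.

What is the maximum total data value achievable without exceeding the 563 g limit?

184

Taking particulate counter + anemometer + radiometer + humidity probe: 554 g used, 184 in data value.
Nothing else within 563 g beats 184.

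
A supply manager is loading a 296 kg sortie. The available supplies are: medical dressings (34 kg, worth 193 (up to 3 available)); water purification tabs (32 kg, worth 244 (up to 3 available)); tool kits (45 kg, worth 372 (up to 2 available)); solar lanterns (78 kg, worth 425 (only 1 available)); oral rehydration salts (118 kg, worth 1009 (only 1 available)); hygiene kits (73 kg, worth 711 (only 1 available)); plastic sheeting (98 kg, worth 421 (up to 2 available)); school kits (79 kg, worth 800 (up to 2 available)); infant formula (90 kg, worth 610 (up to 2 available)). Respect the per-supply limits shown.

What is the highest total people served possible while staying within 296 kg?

2799

By people served per kg: school kits 10.13, hygiene kits 9.74, oral rehydration salts 8.55, tool kits 8.27 lead.
Greedy by ratio would take tool kits + hygiene kits + 2×school kits: 276 kg used, total 2683.
The 45 kg tied up in tool kits is better spent on 2×water purification tabs — total rises to 2799 (295 kg).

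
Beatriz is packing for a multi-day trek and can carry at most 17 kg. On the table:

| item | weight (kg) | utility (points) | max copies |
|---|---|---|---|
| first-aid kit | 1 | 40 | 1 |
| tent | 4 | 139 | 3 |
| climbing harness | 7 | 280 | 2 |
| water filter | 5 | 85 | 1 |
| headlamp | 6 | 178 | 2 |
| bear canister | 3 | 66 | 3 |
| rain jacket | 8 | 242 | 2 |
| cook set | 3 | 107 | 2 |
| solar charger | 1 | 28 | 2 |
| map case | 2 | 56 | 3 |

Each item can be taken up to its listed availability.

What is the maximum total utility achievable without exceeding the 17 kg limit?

667

Greedy by ratio would take first-aid kit + 2×climbing harness + 2×solar charger: 17 kg used, total 656.
Replace first-aid kit and 2×solar charger with cook set: the trade gains 11 net, giving 667 at 17 kg.
Every other selection either busts 17 kg or exceeds an availability limit or fails to beat 667.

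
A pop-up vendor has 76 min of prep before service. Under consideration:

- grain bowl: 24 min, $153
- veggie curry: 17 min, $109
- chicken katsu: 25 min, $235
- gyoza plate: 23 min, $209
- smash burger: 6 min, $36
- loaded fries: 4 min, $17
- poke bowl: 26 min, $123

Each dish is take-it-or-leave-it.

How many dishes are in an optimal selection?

The maximum profit within 76 min is 614.
One optimal bundle: grain bowl + chicken katsu + gyoza plate + loaded fries (76 min).
Any selection reaching 614 contains exactly 4 dishes.

4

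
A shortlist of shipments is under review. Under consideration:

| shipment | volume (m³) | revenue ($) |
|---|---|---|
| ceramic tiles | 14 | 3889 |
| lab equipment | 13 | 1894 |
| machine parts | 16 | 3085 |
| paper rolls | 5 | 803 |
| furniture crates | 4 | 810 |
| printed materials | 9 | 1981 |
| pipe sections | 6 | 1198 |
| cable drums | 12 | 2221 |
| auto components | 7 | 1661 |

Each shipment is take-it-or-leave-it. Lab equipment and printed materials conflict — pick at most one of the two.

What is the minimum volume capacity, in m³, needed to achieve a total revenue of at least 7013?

Minimise m³ subject to total revenue ≥ 7013.
ceramic tiles + printed materials + pipe sections reaches 7068 using 29 m³.
Below 29 m³ the best achievable stays under 7013.

29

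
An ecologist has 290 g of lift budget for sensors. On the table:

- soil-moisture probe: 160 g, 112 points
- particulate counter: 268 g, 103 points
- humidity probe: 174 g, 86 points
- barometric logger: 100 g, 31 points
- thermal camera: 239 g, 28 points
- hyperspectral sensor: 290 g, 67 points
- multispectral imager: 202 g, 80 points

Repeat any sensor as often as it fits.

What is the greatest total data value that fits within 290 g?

Taking soil-moisture probe + barometric logger: 260 g used, 143 in data value.
The spare 30 g is too small for any remaining sensor, and no exchange beats 143.

143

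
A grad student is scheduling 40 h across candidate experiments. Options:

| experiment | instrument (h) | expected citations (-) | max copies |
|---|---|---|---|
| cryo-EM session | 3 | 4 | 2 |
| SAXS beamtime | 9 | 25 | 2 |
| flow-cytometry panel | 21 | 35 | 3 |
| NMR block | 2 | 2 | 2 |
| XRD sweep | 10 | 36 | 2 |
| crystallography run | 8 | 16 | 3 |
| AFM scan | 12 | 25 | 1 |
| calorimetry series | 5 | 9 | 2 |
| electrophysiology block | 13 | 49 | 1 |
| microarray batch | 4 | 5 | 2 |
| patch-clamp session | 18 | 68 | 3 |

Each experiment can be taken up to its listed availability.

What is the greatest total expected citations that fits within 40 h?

The ratio heuristic lands on cryo-EM session + 2×patch-clamp session (140) but leaves 1 h idle.
The 21 h tied up in cryo-EM session and patch-clamp session is better spent on SAXS beamtime + electrophysiology block — total rises to 142 (40 h).
Nothing else within 40 h beats 142.

142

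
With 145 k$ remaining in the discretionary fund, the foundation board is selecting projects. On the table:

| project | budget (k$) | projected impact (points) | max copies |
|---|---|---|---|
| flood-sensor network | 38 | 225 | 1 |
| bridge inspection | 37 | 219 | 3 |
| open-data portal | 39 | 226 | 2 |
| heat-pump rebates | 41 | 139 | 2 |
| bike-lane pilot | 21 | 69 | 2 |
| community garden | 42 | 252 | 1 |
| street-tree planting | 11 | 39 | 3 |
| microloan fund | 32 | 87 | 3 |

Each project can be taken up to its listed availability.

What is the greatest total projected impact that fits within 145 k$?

782

The ratio heuristic lands on flood-sensor network + bridge inspection + community garden + 2×street-tree planting (774) but leaves 6 k$ idle.
Dropping flood-sensor network and bridge inspection frees 75 k$; slotting in 2×open-data portal (78 k$) lifts the total to 782 at 142 k$.
That's the maximum — no swap from here does better than 782.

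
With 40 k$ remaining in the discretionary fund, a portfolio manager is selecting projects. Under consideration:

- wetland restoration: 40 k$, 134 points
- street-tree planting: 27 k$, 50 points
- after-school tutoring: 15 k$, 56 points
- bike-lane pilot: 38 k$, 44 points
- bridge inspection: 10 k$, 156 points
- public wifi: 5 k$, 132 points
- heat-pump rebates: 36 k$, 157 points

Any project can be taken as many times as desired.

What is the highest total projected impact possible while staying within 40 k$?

1056

Best packing: 8×public wifi — 40 k$, 1056 total.
That's the maximum — no swap from here does better than 1056.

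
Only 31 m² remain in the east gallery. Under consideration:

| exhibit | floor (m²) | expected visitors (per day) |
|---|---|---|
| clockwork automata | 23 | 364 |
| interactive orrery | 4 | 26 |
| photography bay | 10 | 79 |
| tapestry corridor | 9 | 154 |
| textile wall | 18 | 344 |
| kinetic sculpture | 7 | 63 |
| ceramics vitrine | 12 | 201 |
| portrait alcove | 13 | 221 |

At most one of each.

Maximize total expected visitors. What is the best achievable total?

A density-first pass picks interactive orrery + tapestry corridor + textile wall — 524 at 31 m².
The 13 m² tied up in interactive orrery and tapestry corridor is better spent on portrait alcove — total rises to 565 (31 m²).
Nothing else within 31 m² beats 565.

565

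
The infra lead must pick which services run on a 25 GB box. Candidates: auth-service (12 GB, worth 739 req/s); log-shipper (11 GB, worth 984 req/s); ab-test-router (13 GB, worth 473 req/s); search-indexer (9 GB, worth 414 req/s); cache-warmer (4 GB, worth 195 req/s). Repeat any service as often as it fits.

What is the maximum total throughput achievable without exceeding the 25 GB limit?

Best packing: 2×log-shipper — 22 GB, 1968 total.

1968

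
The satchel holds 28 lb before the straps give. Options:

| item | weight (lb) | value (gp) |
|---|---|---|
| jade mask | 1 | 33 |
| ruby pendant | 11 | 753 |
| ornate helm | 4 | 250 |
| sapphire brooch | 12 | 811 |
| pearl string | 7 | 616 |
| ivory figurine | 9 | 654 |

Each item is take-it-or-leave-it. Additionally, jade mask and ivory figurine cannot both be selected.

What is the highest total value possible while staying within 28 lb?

2081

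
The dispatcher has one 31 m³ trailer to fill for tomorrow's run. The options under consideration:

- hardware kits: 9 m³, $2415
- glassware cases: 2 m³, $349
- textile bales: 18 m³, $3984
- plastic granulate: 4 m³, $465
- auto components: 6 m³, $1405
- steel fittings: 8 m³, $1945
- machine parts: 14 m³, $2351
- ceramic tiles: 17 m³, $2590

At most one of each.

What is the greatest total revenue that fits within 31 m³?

6864

Greedy by ratio would take hardware kits + glassware cases + plastic granulate + auto components + steel fittings: 29 m³ used, total 6579.
Dropping glassware cases and auto components and steel fittings frees 16 m³; slotting in textile bales (18 m³) lifts the total to 6864 at 31 m³.
The closest alternative, hardware kits + glassware cases + textile bales, reaches only 6748.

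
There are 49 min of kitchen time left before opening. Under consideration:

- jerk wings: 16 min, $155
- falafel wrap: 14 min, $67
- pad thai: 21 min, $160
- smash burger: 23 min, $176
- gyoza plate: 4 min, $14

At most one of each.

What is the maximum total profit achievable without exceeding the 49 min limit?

350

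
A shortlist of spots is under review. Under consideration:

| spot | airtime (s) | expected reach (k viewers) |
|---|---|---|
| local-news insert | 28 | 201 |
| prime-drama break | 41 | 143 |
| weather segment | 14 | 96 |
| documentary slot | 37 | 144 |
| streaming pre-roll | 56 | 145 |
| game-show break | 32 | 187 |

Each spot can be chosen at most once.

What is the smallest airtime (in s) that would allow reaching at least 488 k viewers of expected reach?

97

Need the lightest bundle worth ≥ 488.
local-news insert + documentary slot + game-show break: 532 expected reach at 97 s.
Below 97 s the best achievable stays under 488.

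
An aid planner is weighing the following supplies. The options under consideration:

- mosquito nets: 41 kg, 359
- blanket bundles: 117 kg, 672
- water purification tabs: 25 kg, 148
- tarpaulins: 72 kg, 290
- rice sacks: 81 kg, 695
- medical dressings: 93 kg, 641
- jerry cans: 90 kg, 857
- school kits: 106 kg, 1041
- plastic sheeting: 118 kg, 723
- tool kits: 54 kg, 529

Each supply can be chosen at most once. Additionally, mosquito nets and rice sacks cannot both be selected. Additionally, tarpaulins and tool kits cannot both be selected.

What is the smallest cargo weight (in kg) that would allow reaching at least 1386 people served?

144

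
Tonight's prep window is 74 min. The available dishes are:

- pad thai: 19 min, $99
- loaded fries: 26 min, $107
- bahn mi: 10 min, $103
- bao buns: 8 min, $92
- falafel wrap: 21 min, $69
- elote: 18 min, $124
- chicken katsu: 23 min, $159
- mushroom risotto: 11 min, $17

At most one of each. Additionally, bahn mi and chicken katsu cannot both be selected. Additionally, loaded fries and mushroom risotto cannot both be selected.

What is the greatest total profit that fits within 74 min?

474

By profit per min: bao buns 11.50, bahn mi 10.30, chicken katsu 6.91 lead.
Pad thai + bao buns + elote + chicken katsu uses 68 of the 74 min and totals 474.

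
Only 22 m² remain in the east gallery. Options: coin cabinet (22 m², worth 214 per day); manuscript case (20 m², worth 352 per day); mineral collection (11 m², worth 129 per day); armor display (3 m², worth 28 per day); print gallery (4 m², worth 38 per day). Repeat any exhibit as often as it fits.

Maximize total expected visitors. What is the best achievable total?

352

By expected visitors per m²: manuscript case 17.60, mineral collection 11.73, coin cabinet 9.73 lead.
Manuscript case uses 20 of the 22 m² and totals 352.
Nothing else within 22 m² beats 352.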